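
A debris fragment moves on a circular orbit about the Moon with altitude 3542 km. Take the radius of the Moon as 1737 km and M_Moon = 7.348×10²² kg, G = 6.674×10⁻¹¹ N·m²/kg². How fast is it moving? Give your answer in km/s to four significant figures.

μ = GM = 6.674×10⁻¹¹ × 7.348×10²² = 4.904×10¹² m³/s².
r = 1737 + 3542 = 5279.0 km = 5.2790×10⁶ m.
For a circular orbit v = √(μ/r) = √(4.904×10¹² / 5.279×10⁶) = √(9.290×10⁵) = 963.8 m/s.
That is 0.9638 km/s.

v ≈ 0.9638 km/s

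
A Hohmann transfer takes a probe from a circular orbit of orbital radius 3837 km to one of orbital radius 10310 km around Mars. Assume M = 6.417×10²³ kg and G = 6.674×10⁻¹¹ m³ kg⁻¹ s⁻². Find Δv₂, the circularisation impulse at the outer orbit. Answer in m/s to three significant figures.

Δv ≈ 537 m/s

μ = GM = 6.674×10⁻¹¹ × 6.417×10²³ = 4.283×10¹³ m³/s².
r₁ = 3837 km = 3.837×10⁶ m.
r₂ = 10310 km = 1.031×10⁷ m.
Transfer ellipse a_t = (r₁ + r₂)/2 = 7.074×10⁶ m.
At r₁: circular v_c1 = √(μ/r₁) = 3341 m/s; transfer-periapsis v_p = √[μ(2/r₁ − 1/a_t)] = 4033 m/s.
At r₂: circular v_c2 = √(μ/r₂) = 2038 m/s; transfer-apoapsis v_a = √[μ(2/r₂ − 1/a_t)] = 1501 m/s.
Δv₂ = v_c2 − v_a = 537.0 m/s.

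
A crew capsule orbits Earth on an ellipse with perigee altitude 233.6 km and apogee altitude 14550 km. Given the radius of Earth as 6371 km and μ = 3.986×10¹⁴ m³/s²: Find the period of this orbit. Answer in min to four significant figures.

T ≈ 267.8 min

r_p = 6371 + 233.6 = 6604.6 km = 6.6046×10⁶ m.
r_a = 6371 + 14550 = 20921 km = 2.0921×10⁷ m.
Semi-major axis a = (r_p + r_a)/2 = (6604.6 + 20921)/2 = 13763 km = 1.376×10⁷ m.
By Kepler's third law T = 2π√(a³/μ) = 2π × 2.557×10³ = 1.607×10⁴ s.
= 267.8 min.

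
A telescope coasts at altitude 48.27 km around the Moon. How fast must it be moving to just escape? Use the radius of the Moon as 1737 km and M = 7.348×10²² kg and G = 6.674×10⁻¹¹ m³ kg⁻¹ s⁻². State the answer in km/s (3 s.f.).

v_esc ≈ 2.34 km/s

μ = GM = 6.674×10⁻¹¹ × 7.348×10²² = 4.904×10¹² m³/s².
r = 1737 + 48.27 = 1785.3 km = 1.7853×10⁶ m.
Escape speed v_esc = √(2μ/r) = √(2 × 4.904×10¹² / 1.785×10⁶) = √(5.494×10⁶) = 2344 m/s.
= 2.344 km/s.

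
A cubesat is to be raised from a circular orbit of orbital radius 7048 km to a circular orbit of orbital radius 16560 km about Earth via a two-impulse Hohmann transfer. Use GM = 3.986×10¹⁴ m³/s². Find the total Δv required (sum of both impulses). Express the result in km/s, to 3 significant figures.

r₁ = 7048 km = 7.048×10⁶ m.
r₂ = 16560 km = 1.656×10⁷ m.
Transfer ellipse a_t = (r₁ + r₂)/2 = 1.180×10⁷ m.
At r₁: circular v_c1 = √(μ/r₁) = 7520 m/s; transfer-perigee v_p = √[μ(2/r₁ − 1/a_t)] = 8907 m/s.
Δv₁ = v_p − v_c1 = 1387 m/s.
At r₂: circular v_c2 = √(μ/r₂) = 4906 m/s; transfer-apogee v_a = √[μ(2/r₂ − 1/a_t)] = 3791 m/s.
Δv₂ = v_c2 − v_a = 1115 m/s.
Total Δv = Δv₁ + Δv₂ = 2502 m/s = 2.502 km/s.

Δv_total ≈ 2.50 km/s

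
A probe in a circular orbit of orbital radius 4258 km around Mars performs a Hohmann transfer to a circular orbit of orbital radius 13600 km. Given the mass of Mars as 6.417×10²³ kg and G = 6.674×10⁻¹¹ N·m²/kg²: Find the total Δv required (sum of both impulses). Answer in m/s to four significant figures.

Δv_total ≈ 1292 m/s

μ = GM = 6.674×10⁻¹¹ × 6.417×10²³ = 4.283×10¹³ m³/s².
r₁ = 4258 km = 4.258×10⁶ m.
r₂ = 13600 km = 1.360×10⁷ m.
Transfer ellipse a_t = (r₁ + r₂)/2 = 8.929×10⁶ m.
At r₁: circular v_c1 = √(μ/r₁) = 3171 m/s; transfer-periapsis v_p = √[μ(2/r₁ − 1/a_t)] = 3914 m/s.
Δv₁ = v_p − v_c1 = 742.6 m/s.
At r₂: circular v_c2 = √(μ/r₂) = 1775 m/s; transfer-apoapsis v_a = √[μ(2/r₂ − 1/a_t)] = 1225 m/s.
Δv₂ = v_c2 − v_a = 549.1 m/s.
Total Δv = Δv₁ + Δv₂ = 1292 m/s.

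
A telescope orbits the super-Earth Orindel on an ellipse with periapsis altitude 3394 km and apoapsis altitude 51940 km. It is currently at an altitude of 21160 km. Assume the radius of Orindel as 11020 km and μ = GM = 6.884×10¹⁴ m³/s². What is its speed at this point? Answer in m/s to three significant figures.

r_p = 11020 + 3394 = 14414 km = 1.4414×10⁷ m.
r_a = 11020 + 51940 = 62960 km = 6.2960×10⁷ m.
r = 11020 + 21160 = 32180 km = 3.218×10⁷ m.
Semi-major axis a = (r_p + r_a)/2 = 38687 km = 3.869×10⁷ m.
Vis-viva: v² = μ(2/r − 1/a) = 6.884×10¹⁴ × (6.215×10⁻⁸ − 2.585×10⁻⁸) = 2.499×10⁷ m²/s².
v = 4999 m/s.

v ≈ 5000 m/s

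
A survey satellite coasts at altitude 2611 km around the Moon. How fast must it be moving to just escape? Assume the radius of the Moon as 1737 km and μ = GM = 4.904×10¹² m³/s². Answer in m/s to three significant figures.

r = 1737 + 2611 = 4348.0 km = 4.3480×10⁶ m.
Escape speed v_esc = √(2μ/r) = √(2 × 4.904×10¹² / 4.348×10⁶) = √(2.256×10⁶) = 1502 m/s.

v_esc ≈ 1500 m/s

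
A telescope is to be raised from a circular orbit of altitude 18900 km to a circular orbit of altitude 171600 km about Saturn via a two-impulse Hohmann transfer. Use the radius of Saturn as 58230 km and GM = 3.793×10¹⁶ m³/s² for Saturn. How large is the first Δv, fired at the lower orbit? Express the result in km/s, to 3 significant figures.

Δv ≈ 4.96 km/s

r₁ = 58230 + 18900 = 77130 km = 7.7130×10⁷ m.
r₂ = 58230 + 171600 = 229830 km = 2.2983×10⁸ m.
Transfer ellipse a_t = (r₁ + r₂)/2 = 1.535×10⁸ m.
At r₁: circular v_c1 = √(μ/r₁) = 22180 m/s; transfer-perikrone v_p = √[μ(2/r₁ − 1/a_t)] = 27140 m/s.
Δv₁ = v_p − v_c1 = 4961 m/s.
= 4.961 km/s.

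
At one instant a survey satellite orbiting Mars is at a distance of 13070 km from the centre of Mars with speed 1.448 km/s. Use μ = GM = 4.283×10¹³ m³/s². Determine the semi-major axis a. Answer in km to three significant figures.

a ≈ 9610 km

r = 1.307×10⁷ m.
Vis-viva rearranged: 1/a = 2/r − v²/μ = 1.530×10⁻⁷ − 4.895×10⁻⁸ = 1.041×10⁻⁷ m⁻¹.
a = 9.609×10⁶ m = 9609.1 km.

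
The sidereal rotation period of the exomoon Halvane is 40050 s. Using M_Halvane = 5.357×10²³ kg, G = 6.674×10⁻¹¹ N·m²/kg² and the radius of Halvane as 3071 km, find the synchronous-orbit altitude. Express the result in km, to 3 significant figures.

μ = GM = 6.674×10⁻¹¹ × 5.357×10²³ = 3.575×10¹³ m³/s².
A synchronous orbit has period T, so by Kepler's third law a = (μT²/4π²)^(1/3).
μT²/4π² = 3.575×10¹³ × (4.005×10⁴)² / 39.48 = 1.453×10²¹ m³.
a = 1.133×10⁷ m = 11325 km.
Altitude h = a − R = 11325 − 3071 = 8254.3 km.

h_sync ≈ 8250 km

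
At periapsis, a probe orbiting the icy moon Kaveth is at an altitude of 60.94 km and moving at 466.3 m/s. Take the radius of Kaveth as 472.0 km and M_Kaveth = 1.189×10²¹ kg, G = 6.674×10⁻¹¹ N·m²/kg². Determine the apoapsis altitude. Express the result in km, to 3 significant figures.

apoapsis altitude ≈ 970 km

μ = GM = 6.674×10⁻¹¹ × 1.189×10²¹ = 7.935×10¹⁰ m³/s².
r_p = 472.0 + 60.94 = 532.94 km = 5.329×10⁵ m.
Specific energy ε = v²/2 − μ/r = -4.018×10⁴ J/kg, so a = −μ/(2ε) = 9.875×10⁵ m.
The apsides satisfy r_p + r_a = 2a, so the apoapsis radius is 2a − r_p = 1.442×10⁶ m = 1442.0 km.
Apoapsis altitude = 1442.0 − 472.0 = 970.00 km.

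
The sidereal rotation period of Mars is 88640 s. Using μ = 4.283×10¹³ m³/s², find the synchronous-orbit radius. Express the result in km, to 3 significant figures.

A synchronous orbit has period T, so by Kepler's third law a = (μT²/4π²)^(1/3).
μT²/4π² = 4.283×10¹³ × (8.864×10⁴)² / 39.48 = 8.524×10²¹ m³.
a = 2.043×10⁷ m = 20428 km.

r_sync ≈ 20400 km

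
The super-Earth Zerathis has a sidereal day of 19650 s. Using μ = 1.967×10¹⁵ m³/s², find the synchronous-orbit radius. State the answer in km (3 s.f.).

A synchronous orbit has period T, so by Kepler's third law a = (μT²/4π²)^(1/3).
μT²/4π² = 1.967×10¹⁵ × (1.965×10⁴)² / 39.48 = 1.924×10²² m³.
a = 2.680×10⁷ m = 26795 km.

r_sync ≈ 26800 km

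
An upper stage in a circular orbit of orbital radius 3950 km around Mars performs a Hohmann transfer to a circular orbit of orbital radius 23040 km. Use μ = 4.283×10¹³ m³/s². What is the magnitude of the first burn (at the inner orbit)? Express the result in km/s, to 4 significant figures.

r₁ = 3950 km = 3.950×10⁶ m.
r₂ = 23040 km = 2.304×10⁷ m.
Transfer ellipse a_t = (r₁ + r₂)/2 = 1.350×10⁷ m.
At r₁: circular v_c1 = √(μ/r₁) = 3293 m/s; transfer-periapsis v_p = √[μ(2/r₁ − 1/a_t)] = 4303 m/s.
Δv₁ = v_p − v_c1 = 1010 m/s.
= 1.010 km/s.

Δv ≈ 1.010 km/s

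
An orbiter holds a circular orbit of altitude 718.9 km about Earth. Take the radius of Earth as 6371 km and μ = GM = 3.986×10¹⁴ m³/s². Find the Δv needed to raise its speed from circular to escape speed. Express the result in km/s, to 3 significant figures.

r = 6371 + 718.9 = 7089.9 km = 7.0899×10⁶ m.
Circular speed v_c = √(μ/r) = 7498 m/s.
Escape speed v_esc = √(2μ/r) = √2 × v_c = 10600 m/s.
Δv = v_esc − v_c = 3106 m/s = 3.106 km/s.

Δv ≈ 3.11 km/s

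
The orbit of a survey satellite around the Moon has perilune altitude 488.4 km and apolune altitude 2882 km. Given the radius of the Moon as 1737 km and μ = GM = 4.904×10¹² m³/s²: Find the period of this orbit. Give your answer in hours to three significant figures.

r_p = 1737 + 488.4 = 2225.4 km = 2.2254×10⁶ m.
r_a = 1737 + 2882 = 4619.0 km = 4.6190×10⁶ m.
Semi-major axis a = (r_p + r_a)/2 = (2225.4 + 4619.0)/2 = 3422.2 km = 3.422×10⁶ m.
By Kepler's third law T = 2π√(a³/μ) = 2π × 2.859×10³ = 1.796×10⁴ s.
= 4.990 hours.

T ≈ 4.99 hours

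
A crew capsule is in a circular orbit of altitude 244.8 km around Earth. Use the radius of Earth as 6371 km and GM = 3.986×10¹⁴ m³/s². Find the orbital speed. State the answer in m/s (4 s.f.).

r = 6371 + 244.8 = 6615.8 km = 6.6158×10⁶ m.
For a circular orbit v = √(μ/r) = √(3.986×10¹⁴ / 6.616×10⁶) = √(6.025×10⁷) = 7762 m/s.

v ≈ 7762 m/s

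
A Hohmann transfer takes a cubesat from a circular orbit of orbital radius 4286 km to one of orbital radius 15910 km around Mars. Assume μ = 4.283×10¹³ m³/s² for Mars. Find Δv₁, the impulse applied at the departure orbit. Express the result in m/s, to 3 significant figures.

Δv ≈ 807 m/s

r₁ = 4286 km = 4.286×10⁶ m.
r₂ = 15910 km = 1.591×10⁷ m.
Transfer ellipse a_t = (r₁ + r₂)/2 = 1.010×10⁷ m.
At r₁: circular v_c1 = √(μ/r₁) = 3161 m/s; transfer-periapsis v_p = √[μ(2/r₁ − 1/a_t)] = 3968 m/s.
Δv₁ = v_p − v_c1 = 806.8 m/s.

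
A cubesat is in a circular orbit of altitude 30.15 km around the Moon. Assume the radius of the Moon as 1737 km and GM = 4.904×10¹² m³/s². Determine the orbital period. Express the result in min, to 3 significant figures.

r = 1737 + 30.15 = 1767.2 km = 1.7672×10⁶ m.
Kepler's third law: T = 2π√(r³/μ) = 2π√((1.767×10⁶)³ / 4.904×10¹²).
r³/μ = 1.125×10⁶ s², so T = 2π × 1.061×10³ = 6.665×10³ s.
Converting: 6.665×10³ s ÷ 60.00 = 111.1 min.

T ≈ 111 min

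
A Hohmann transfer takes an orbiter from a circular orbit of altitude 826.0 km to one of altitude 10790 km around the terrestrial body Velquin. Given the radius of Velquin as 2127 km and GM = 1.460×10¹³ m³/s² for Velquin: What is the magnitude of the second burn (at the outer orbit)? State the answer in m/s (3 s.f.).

r₁ = 2127 + 826.0 = 2953.0 km = 2.9530×10⁶ m.
r₂ = 2127 + 10790 = 12917 km = 1.2917×10⁷ m.
Transfer ellipse a_t = (r₁ + r₂)/2 = 7.935×10⁶ m.
At r₁: circular v_c1 = √(μ/r₁) = 2224 m/s; transfer-periapsis v_p = √[μ(2/r₁ − 1/a_t)] = 2837 m/s.
At r₂: circular v_c2 = √(μ/r₂) = 1063 m/s; transfer-apoapsis v_a = √[μ(2/r₂ − 1/a_t)] = 648.6 m/s.
Δv₂ = v_c2 − v_a = 414.6 m/s.

Δv ≈ 415 m/s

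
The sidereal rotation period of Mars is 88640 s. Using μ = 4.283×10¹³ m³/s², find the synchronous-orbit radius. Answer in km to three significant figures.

A synchronous orbit has period T, so by Kepler's third law a = (μT²/4π²)^(1/3).
μT²/4π² = 4.283×10¹³ × (8.864×10⁴)² / 39.48 = 8.524×10²¹ m³.
a = 2.043×10⁷ m = 20428 km.

r_sync ≈ 20400 km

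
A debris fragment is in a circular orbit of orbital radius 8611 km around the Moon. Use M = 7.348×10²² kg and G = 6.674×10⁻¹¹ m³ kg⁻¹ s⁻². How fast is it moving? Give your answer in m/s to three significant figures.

v ≈ 755 m/s

μ = GM = 6.674×10⁻¹¹ × 7.348×10²² = 4.904×10¹² m³/s².
r = 8611 km = 8.611×10⁶ m.
For a circular orbit v = √(μ/r) = √(4.904×10¹² / 8.611×10⁶) = √(5.695×10⁵) = 754.7 m/s.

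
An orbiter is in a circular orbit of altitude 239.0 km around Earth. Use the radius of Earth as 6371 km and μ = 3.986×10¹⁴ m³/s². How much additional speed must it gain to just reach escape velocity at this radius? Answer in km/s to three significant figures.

Δv ≈ 3.22 km/s

r = 6371 + 239.0 = 6610.0 km = 6.6100×10⁶ m.
Circular speed v_c = √(μ/r) = 7765 m/s.
Escape speed v_esc = √(2μ/r) = √2 × v_c = 10980 m/s.
Δv = v_esc − v_c = 3217 m/s = 3.217 km/s.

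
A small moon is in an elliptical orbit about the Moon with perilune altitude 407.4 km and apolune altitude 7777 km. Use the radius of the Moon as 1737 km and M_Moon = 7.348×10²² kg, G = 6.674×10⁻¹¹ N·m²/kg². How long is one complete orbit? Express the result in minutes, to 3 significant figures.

μ = GM = 6.674×10⁻¹¹ × 7.348×10²² = 4.904×10¹² m³/s².
r_p = 1737 + 407.4 = 2144.4 km = 2.1444×10⁶ m.
r_a = 1737 + 7777 = 9514.0 km = 9.5140×10⁶ m.
Semi-major axis a = (r_p + r_a)/2 = (2144.4 + 9514.0)/2 = 5829.2 km = 5.829×10⁶ m.
By Kepler's third law T = 2π√(a³/μ) = 2π × 6.355×10³ = 3.993×10⁴ s.
= 665.5 minutes.

T ≈ 666 minutes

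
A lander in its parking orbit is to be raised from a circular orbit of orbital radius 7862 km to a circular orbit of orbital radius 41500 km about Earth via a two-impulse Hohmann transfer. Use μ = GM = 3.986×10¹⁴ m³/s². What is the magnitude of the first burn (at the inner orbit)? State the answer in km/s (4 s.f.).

Δv ≈ 2.113 km/s

r₁ = 7862 km = 7.862×10⁶ m.
r₂ = 41500 km = 4.150×10⁷ m.
Transfer ellipse a_t = (r₁ + r₂)/2 = 2.468×10⁷ m.
At r₁: circular v_c1 = √(μ/r₁) = 7120 m/s; transfer-perigee v_p = √[μ(2/r₁ − 1/a_t)] = 9233 m/s.
Δv₁ = v_p − v_c1 = 2113 m/s.
= 2.113 km/s.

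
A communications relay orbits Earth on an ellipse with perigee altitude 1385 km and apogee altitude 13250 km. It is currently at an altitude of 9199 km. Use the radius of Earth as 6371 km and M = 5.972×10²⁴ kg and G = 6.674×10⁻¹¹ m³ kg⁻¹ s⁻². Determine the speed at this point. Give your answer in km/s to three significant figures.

μ = GM = 6.674×10⁻¹¹ × 5.972×10²⁴ = 3.986×10¹⁴ m³/s².
r_p = 6371 + 1385 = 7756.0 km = 7.7560×10⁶ m.
r_a = 6371 + 13250 = 19621 km = 1.9621×10⁷ m.
r = 6371 + 9199 = 15570 km = 1.557×10⁷ m.
Semi-major axis a = (r_p + r_a)/2 = 13688 km = 1.369×10⁷ m.
Vis-viva: v² = μ(2/r − 1/a) = 3.986×10¹⁴ × (1.285×10⁻⁷ − 7.305×10⁻⁸) = 2.208×10⁷ m²/s².
v = 4699 m/s = 4.699 km/s.

v ≈ 4.70 km/s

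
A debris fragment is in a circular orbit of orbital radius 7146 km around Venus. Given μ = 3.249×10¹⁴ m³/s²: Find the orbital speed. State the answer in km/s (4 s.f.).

v ≈ 6.743 km/s

r = 7146 km = 7.146×10⁶ m.
For a circular orbit v = √(μ/r) = √(3.249×10¹⁴ / 7.146×10⁶) = √(4.547×10⁷) = 6743 m/s.
That is 6.743 km/s.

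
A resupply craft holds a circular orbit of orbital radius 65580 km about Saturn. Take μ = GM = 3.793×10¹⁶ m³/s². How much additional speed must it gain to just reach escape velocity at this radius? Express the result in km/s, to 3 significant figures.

Δv ≈ 9.96 km/s

r = 65580 km = 6.558×10⁷ m.
Circular speed v_c = √(μ/r) = 24050 m/s.
Escape speed v_esc = √(2μ/r) = √2 × v_c = 34010 m/s.
Δv = v_esc − v_c = 9962 m/s = 9.962 km/s.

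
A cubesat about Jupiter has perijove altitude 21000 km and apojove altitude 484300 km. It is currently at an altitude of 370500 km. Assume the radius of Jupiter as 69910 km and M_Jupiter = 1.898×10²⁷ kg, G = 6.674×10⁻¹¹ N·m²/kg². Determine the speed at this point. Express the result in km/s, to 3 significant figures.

v ≈ 13.5 km/s

μ = GM = 6.674×10⁻¹¹ × 1.898×10²⁷ = 1.267×10¹⁷ m³/s².
r_p = 69910 + 21000 = 90910 km = 9.0910×10⁷ m.
r_a = 69910 + 484300 = 554210 km = 5.5421×10⁸ m.
r = 69910 + 370500 = 4.4041×10⁵ km = 4.404×10⁸ m.
Semi-major axis a = (r_p + r_a)/2 = 3.2256×10⁵ km = 3.226×10⁸ m.
Vis-viva: v² = μ(2/r − 1/a) = 1.267×10¹⁷ × (4.541×10⁻⁹ − 3.100×10⁻⁹) = 1.825×10⁸ m²/s².
v = 13510 m/s = 13.51 km/s.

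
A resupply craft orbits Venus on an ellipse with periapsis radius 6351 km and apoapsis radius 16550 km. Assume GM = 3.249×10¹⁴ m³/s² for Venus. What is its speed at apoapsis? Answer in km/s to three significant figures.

Semi-major axis a = (r_p + r_a)/2 = 11450 km = 1.145×10⁷ m.
Vis-viva: v² = μ(2/r − 1/a) = 3.249×10¹⁴ × (1.208×10⁻⁷ − 8.733×10⁻⁸) = 1.089×10⁷ m²/s².
v = 3300 m/s = 3.300 km/s.

v ≈ 3.30 km/s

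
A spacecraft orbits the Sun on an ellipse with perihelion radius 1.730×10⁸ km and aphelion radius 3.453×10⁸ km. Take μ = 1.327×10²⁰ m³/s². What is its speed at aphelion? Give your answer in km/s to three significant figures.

Semi-major axis a = (r_p + r_a)/2 = 2.5915×10⁸ km = 2.592×10¹¹ m.
Vis-viva: v² = μ(2/r − 1/a) = 1.327×10²⁰ × (5.792×10⁻¹² − 3.859×10⁻¹²) = 2.565×10⁸ m²/s².
v = 16020 m/s = 16.02 km/s.

v ≈ 16.0 km/s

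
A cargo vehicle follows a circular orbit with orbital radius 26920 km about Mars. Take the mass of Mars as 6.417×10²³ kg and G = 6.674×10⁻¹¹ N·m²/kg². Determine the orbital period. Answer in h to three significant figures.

T ≈ 37.3 h

μ = GM = 6.674×10⁻¹¹ × 6.417×10²³ = 4.283×10¹³ m³/s².
r = 26920 km = 2.692×10⁷ m.
Kepler's third law: T = 2π√(r³/μ) = 2π√((2.692×10⁷)³ / 4.283×10¹³).
r³/μ = 4.555×10⁸ s², so T = 2π × 2.134×10⁴ = 1.341×10⁵ s.
Converting: 1.341×10⁵ s ÷ 3600 = 37.25 h.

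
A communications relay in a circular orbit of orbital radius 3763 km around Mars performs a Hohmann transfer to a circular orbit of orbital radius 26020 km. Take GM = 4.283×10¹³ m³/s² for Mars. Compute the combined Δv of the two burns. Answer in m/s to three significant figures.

r₁ = 3763 km = 3.763×10⁶ m.
r₂ = 26020 km = 2.602×10⁷ m.
Transfer ellipse a_t = (r₁ + r₂)/2 = 1.489×10⁷ m.
At r₁: circular v_c1 = √(μ/r₁) = 3374 m/s; transfer-periapsis v_p = √[μ(2/r₁ − 1/a_t)] = 4460 m/s.
Δv₁ = v_p − v_c1 = 1086 m/s.
At r₂: circular v_c2 = √(μ/r₂) = 1283 m/s; transfer-apoapsis v_a = √[μ(2/r₂ − 1/a_t)] = 644.9 m/s.
Δv₂ = v_c2 − v_a = 638.0 m/s.
Total Δv = Δv₁ + Δv₂ = 1724 m/s.

Δv_total ≈ 1720 m/s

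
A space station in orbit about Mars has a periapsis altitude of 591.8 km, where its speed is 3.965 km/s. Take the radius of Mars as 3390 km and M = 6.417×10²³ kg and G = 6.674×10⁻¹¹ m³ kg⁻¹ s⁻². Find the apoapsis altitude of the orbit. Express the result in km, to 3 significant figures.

μ = GM = 6.674×10⁻¹¹ × 6.417×10²³ = 4.283×10¹³ m³/s².
r_p = 3390 + 591.8 = 3981.8 km = 3.982×10⁶ m.
Specific energy ε = v²/2 − μ/r = -2.895×10⁶ J/kg, so a = −μ/(2ε) = 7.396×10⁶ m.
The apsides satisfy r_p + r_a = 2a, so the apoapsis radius is 2a − r_p = 1.081×10⁷ m = 10811 km.
Apoapsis altitude = 10811 − 3390 = 7421.2 km.

apoapsis altitude ≈ 7420 km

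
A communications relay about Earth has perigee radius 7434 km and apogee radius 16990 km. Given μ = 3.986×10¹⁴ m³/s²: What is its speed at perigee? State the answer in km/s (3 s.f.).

v ≈ 8.64 km/s

Semi-major axis a = (r_p + r_a)/2 = 12212 km = 1.221×10⁷ m.
Vis-viva: v² = μ(2/r − 1/a) = 3.986×10¹⁴ × (2.690×10⁻⁷ − 8.189×10⁻⁸) = 7.460×10⁷ m²/s².
v = 8637 m/s = 8.637 km/s.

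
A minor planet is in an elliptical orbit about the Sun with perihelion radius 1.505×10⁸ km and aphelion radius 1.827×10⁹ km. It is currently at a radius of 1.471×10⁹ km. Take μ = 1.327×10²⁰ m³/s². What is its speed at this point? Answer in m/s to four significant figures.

Semi-major axis a = (r_p + r_a)/2 = 9.8875×10⁸ km = 9.888×10¹¹ m.
Vis-viva: v² = μ(2/r − 1/a) = 1.327×10²⁰ × (1.360×10⁻¹² − 1.011×10⁻¹²) = 4.621×10⁷ m²/s².
v = 6798 m/s.

v ≈ 6798 m/s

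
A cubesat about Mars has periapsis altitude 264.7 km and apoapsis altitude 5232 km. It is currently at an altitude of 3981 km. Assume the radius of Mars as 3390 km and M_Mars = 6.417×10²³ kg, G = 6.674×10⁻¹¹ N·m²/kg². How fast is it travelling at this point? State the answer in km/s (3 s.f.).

μ = GM = 6.674×10⁻¹¹ × 6.417×10²³ = 4.283×10¹³ m³/s².
r_p = 3390 + 264.7 = 3654.7 km = 3.6547×10⁶ m.
r_a = 3390 + 5232 = 8622.0 km = 8.6220×10⁶ m.
r = 3390 + 3981 = 7371.0 km = 7.371×10⁶ m.
Semi-major axis a = (r_p + r_a)/2 = 6138.4 km = 6.138×10⁶ m.
Vis-viva: v² = μ(2/r − 1/a) = 4.283×10¹³ × (2.713×10⁻⁷ − 1.629×10⁻⁷) = 4.643×10⁶ m²/s².
v = 2155 m/s = 2.155 km/s.

v ≈ 2.15 km/s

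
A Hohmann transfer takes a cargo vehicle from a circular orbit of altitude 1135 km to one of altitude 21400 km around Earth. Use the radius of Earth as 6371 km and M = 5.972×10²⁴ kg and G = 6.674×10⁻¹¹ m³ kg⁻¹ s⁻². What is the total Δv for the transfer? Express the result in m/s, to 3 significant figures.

μ = GM = 6.674×10⁻¹¹ × 5.972×10²⁴ = 3.986×10¹⁴ m³/s².
r₁ = 6371 + 1135 = 7506.0 km = 7.5060×10⁶ m.
r₂ = 6371 + 21400 = 27771 km = 2.7771×10⁷ m.
Transfer ellipse a_t = (r₁ + r₂)/2 = 1.764×10⁷ m.
At r₁: circular v_c1 = √(μ/r₁) = 7287 m/s; transfer-perigee v_p = √[μ(2/r₁ − 1/a_t)] = 9144 m/s.
Δv₁ = v_p − v_c1 = 1857 m/s.
At r₂: circular v_c2 = √(μ/r₂) = 3788 m/s; transfer-apogee v_a = √[μ(2/r₂ − 1/a_t)] = 2471 m/s.
Δv₂ = v_c2 − v_a = 1317 m/s.
Total Δv = Δv₁ + Δv₂ = 3174 m/s.

Δv_total ≈ 3170 m/s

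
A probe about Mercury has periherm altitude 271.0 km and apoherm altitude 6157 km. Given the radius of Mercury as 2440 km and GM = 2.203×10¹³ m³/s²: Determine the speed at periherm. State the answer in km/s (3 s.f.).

r_p = 2440 + 271.0 = 2711.0 km = 2.7110×10⁶ m.
r_a = 2440 + 6157 = 8597.0 km = 8.5970×10⁶ m.
Semi-major axis a = (r_p + r_a)/2 = 5654.0 km = 5.654×10⁶ m.
Vis-viva: v² = μ(2/r − 1/a) = 2.203×10¹³ × (7.377×10⁻⁷ − 1.769×10⁻⁷) = 1.236×10⁷ m²/s².
v = 3515 m/s = 3.515 km/s.

v ≈ 3.52 km/s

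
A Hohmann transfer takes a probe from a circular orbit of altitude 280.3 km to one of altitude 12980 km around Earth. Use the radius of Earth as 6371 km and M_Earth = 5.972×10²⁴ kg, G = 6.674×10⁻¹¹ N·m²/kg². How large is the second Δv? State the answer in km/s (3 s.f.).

μ = GM = 6.674×10⁻¹¹ × 5.972×10²⁴ = 3.986×10¹⁴ m³/s².
r₁ = 6371 + 280.3 = 6651.3 km = 6.6513×10⁶ m.
r₂ = 6371 + 12980 = 19351 km = 1.9351×10⁷ m.
Transfer ellipse a_t = (r₁ + r₂)/2 = 1.300×10⁷ m.
At r₁: circular v_c1 = √(μ/r₁) = 7741 m/s; transfer-perigee v_p = √[μ(2/r₁ − 1/a_t)] = 9444 m/s.
At r₂: circular v_c2 = √(μ/r₂) = 4538 m/s; transfer-apogee v_a = √[μ(2/r₂ − 1/a_t)] = 3246 m/s.
Δv₂ = v_c2 − v_a = 1292 m/s.
= 1.292 km/s.

Δv ≈ 1.29 km/s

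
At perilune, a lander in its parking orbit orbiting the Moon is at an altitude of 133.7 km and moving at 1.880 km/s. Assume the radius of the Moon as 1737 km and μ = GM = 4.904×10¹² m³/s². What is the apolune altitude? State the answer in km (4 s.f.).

apolune altitude ≈ 2133 km

r_p = 1737 + 133.7 = 1870.7 km = 1.871×10⁶ m.
Specific energy ε = v²/2 − μ/r = -8.543×10⁵ J/kg, so a = −μ/(2ε) = 2.870×10⁶ m.
The apsides satisfy r_p + r_a = 2a, so the apolune radius is 2a − r_p = 3.870×10⁶ m = 3869.8 km.
Apolune altitude = 3869.8 − 1737 = 2132.8 km.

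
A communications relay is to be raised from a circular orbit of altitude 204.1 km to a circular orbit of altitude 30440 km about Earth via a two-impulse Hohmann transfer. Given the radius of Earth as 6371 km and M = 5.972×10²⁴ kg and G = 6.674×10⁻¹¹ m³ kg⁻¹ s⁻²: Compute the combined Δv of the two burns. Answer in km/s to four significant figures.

Δv_total ≈ 3.835 km/s

μ = GM = 6.674×10⁻¹¹ × 5.972×10²⁴ = 3.986×10¹⁴ m³/s².
r₁ = 6371 + 204.1 = 6575.1 km = 6.5751×10⁶ m.
r₂ = 6371 + 30440 = 36811 km = 3.6811×10⁷ m.
Transfer ellipse a_t = (r₁ + r₂)/2 = 2.169×10⁷ m.
At r₁: circular v_c1 = √(μ/r₁) = 7786 m/s; transfer-perigee v_p = √[μ(2/r₁ − 1/a_t)] = 10140 m/s.
Δv₁ = v_p − v_c1 = 2356 m/s.
At r₂: circular v_c2 = √(μ/r₂) = 3291 m/s; transfer-apogee v_a = √[μ(2/r₂ − 1/a_t)] = 1812 m/s.
Δv₂ = v_c2 − v_a = 1479 m/s.
Total Δv = Δv₁ + Δv₂ = 3835 m/s = 3.835 km/s.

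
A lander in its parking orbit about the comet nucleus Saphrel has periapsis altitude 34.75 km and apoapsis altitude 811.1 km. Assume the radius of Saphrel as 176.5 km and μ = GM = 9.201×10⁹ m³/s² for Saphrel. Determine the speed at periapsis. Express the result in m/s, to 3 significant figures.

r_p = 176.5 + 34.75 = 211.25 km = 2.1125×10⁵ m.
r_a = 176.5 + 811.1 = 987.60 km = 9.8760×10⁵ m.
Semi-major axis a = (r_p + r_a)/2 = 599.42 km = 5.994×10⁵ m.
Vis-viva: v² = μ(2/r − 1/a) = 9.201×10⁹ × (9.467×10⁻⁶ − 1.668×10⁻⁶) = 7.176×10⁴ m²/s².
v = 267.9 m/s.

v ≈ 268 m/s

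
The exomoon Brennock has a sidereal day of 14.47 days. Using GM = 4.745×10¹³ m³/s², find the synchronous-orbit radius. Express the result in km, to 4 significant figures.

r_sync ≈ 1.234×10⁵ km

T = 14.47 days = 1.250×10⁶ s.
A synchronous orbit has period T, so by Kepler's third law a = (μT²/4π²)^(1/3).
μT²/4π² = 4.745×10¹³ × (1.250×10⁶)² / 39.48 = 1.879×10²⁴ m³.
a = 1.234×10⁸ m = 1.2339×10⁵ km.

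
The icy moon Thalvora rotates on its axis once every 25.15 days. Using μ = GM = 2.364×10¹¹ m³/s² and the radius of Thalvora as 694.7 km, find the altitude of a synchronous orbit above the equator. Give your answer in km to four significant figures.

h_sync ≈ 29770 km

T = 25.15 days = 2.173×10⁶ s.
A synchronous orbit has period T, so by Kepler's third law a = (μT²/4π²)^(1/3).
μT²/4π² = 2.364×10¹¹ × (2.173×10⁶)² / 39.48 = 2.827×10²² m³.
a = 3.046×10⁷ m = 30465 km.
Altitude h = a − R = 30465 − 694.7 = 29770 km.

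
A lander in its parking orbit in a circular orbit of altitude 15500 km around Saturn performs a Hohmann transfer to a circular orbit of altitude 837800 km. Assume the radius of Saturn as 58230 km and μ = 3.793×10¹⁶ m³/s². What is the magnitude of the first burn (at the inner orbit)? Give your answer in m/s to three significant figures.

r₁ = 58230 + 15500 = 73730 km = 7.3730×10⁷ m.
r₂ = 58230 + 837800 = 896030 km = 8.9603×10⁸ m.
Transfer ellipse a_t = (r₁ + r₂)/2 = 4.849×10⁸ m.
At r₁: circular v_c1 = √(μ/r₁) = 22680 m/s; transfer-perikrone v_p = √[μ(2/r₁ − 1/a_t)] = 30830 m/s.
Δv₁ = v_p − v_c1 = 8151 m/s.

Δv ≈ 8150 m/s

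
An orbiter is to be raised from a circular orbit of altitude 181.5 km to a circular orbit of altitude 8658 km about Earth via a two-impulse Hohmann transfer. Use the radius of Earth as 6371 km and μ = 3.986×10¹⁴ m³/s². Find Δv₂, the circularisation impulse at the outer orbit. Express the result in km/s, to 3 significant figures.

r₁ = 6371 + 181.5 = 6552.5 km = 6.5525×10⁶ m.
r₂ = 6371 + 8658 = 15029 km = 1.5029×10⁷ m.
Transfer ellipse a_t = (r₁ + r₂)/2 = 1.079×10⁷ m.
At r₁: circular v_c1 = √(μ/r₁) = 7799 m/s; transfer-perigee v_p = √[μ(2/r₁ − 1/a_t)] = 9205 m/s.
At r₂: circular v_c2 = √(μ/r₂) = 5150 m/s; transfer-apogee v_a = √[μ(2/r₂ − 1/a_t)] = 4013 m/s.
Δv₂ = v_c2 − v_a = 1137 m/s.
= 1.137 km/s.

Δv ≈ 1.14 km/s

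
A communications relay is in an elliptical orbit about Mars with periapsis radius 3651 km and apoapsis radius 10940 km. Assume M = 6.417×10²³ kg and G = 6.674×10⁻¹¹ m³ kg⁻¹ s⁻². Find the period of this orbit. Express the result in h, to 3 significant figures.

μ = GM = 6.674×10⁻¹¹ × 6.417×10²³ = 4.283×10¹³ m³/s².
Semi-major axis a = (r_p + r_a)/2 = (3651.0 + 10940)/2 = 7295.5 km = 7.296×10⁶ m.
By Kepler's third law T = 2π√(a³/μ) = 2π × 3.011×10³ = 1.892×10⁴ s.
= 5.255 h.

T ≈ 5.26 h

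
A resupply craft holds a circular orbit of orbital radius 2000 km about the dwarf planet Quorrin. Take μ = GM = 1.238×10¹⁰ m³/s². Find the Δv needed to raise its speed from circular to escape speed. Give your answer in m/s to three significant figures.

r = 2000 km = 2.000×10⁶ m.
Circular speed v_c = √(μ/r) = 78.68 m/s.
Escape speed v_esc = √(2μ/r) = √2 × v_c = 111.3 m/s.
Δv = v_esc − v_c = 32.59 m/s.

Δv ≈ 32.6 m/s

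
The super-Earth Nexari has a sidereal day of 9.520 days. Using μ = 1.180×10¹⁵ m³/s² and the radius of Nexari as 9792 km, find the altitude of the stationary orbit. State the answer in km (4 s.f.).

T = 9.520 days = 8.225×10⁵ s.
A synchronous orbit has period T, so by Kepler's third law a = (μT²/4π²)^(1/3).
μT²/4π² = 1.180×10¹⁵ × (8.225×10⁵)² / 39.48 = 2.022×10²⁵ m³.
a = 2.724×10⁸ m = 2.7244×10⁵ km.
Altitude h = a − R = 2.7244×10⁵ − 9792 = 2.6265×10⁵ km.

h_sync ≈ 2.627×10⁵ km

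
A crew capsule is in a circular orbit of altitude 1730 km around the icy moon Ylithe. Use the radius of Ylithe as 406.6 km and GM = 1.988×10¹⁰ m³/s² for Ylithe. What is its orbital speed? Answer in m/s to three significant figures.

r = 406.6 + 1730 = 2136.6 km = 2.1366×10⁶ m.
For a circular orbit v = √(μ/r) = √(1.988×10¹⁰ / 2.137×10⁶) = √(9.305×10³) = 96.46 m/s.

v ≈ 96.5 m/s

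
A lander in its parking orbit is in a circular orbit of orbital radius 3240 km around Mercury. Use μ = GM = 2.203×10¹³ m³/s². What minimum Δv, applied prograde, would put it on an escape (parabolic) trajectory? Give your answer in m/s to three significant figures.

r = 3240 km = 3.240×10⁶ m.
Circular speed v_c = √(μ/r) = 2608 m/s.
Escape speed v_esc = √(2μ/r) = √2 × v_c = 3688 m/s.
Δv = v_esc − v_c = 1080 m/s.

Δv ≈ 1080 m/s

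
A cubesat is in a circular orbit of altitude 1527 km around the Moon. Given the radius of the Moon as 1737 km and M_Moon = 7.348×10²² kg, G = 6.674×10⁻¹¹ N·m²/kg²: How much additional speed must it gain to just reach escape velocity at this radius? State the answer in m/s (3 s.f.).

Δv ≈ 508 m/s

μ = GM = 6.674×10⁻¹¹ × 7.348×10²² = 4.904×10¹² m³/s².
r = 1737 + 1527 = 3264.0 km = 3.2640×10⁶ m.
Circular speed v_c = √(μ/r) = 1226 m/s.
Escape speed v_esc = √(2μ/r) = √2 × v_c = 1733 m/s.
Δv = v_esc − v_c = 507.7 m/s.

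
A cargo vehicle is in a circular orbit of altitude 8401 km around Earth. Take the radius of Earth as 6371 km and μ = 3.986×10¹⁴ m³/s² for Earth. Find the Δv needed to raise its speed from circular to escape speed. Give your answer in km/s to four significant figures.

Δv ≈ 2.152 km/s

r = 6371 + 8401 = 14772 km = 1.4772×10⁷ m.
Circular speed v_c = √(μ/r) = 5195 m/s.
Escape speed v_esc = √(2μ/r) = √2 × v_c = 7346 m/s.
Δv = v_esc − v_c = 2152 m/s = 2.152 km/s.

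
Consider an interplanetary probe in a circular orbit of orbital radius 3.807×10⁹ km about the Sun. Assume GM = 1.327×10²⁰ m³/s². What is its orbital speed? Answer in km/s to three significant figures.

v ≈ 5.90 km/s

r = 3.807×10⁹ km = 3.807×10¹² m.
For a circular orbit v = √(μ/r) = √(1.327×10²⁰ / 3.807×10¹²) = √(3.486×10⁷) = 5904 m/s.
That is 5.904 km/s.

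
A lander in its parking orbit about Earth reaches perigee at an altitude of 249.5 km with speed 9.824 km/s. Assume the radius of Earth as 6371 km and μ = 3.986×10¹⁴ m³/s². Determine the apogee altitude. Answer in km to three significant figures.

r_p = 6371 + 249.5 = 6620.5 km = 6.620×10⁶ m.
Specific energy ε = v²/2 − μ/r = -1.195×10⁷ J/kg, so a = −μ/(2ε) = 1.668×10⁷ m.
The apsides satisfy r_p + r_a = 2a, so the apogee radius is 2a − r_p = 2.673×10⁷ m = 26731 km.
Apogee altitude = 26731 − 6371 = 20360 km.

apogee altitude ≈ 20400 km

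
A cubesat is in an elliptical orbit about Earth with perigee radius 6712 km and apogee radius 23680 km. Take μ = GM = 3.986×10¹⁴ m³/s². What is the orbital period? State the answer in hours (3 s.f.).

T ≈ 5.18 hours

Semi-major axis a = (r_p + r_a)/2 = (6712.0 + 23680)/2 = 15196 km = 1.520×10⁷ m.
By Kepler's third law T = 2π√(a³/μ) = 2π × 2.967×10³ = 1.864×10⁴ s.
= 5.178 hours.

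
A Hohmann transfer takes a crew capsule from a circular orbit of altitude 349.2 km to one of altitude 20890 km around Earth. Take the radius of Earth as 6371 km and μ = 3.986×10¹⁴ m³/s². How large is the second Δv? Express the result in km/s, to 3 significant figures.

r₁ = 6371 + 349.2 = 6720.2 km = 6.7202×10⁶ m.
r₂ = 6371 + 20890 = 27261 km = 2.7261×10⁷ m.
Transfer ellipse a_t = (r₁ + r₂)/2 = 1.699×10⁷ m.
At r₁: circular v_c1 = √(μ/r₁) = 7702 m/s; transfer-perigee v_p = √[μ(2/r₁ − 1/a_t)] = 9755 m/s.
At r₂: circular v_c2 = √(μ/r₂) = 3824 m/s; transfer-apogee v_a = √[μ(2/r₂ − 1/a_t)] = 2405 m/s.
Δv₂ = v_c2 − v_a = 1419 m/s.
= 1.419 km/s.

Δv ≈ 1.42 km/s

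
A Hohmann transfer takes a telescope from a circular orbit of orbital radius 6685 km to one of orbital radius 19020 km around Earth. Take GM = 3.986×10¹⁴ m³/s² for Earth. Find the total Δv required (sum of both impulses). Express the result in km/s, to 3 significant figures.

r₁ = 6685 km = 6.685×10⁶ m.
r₂ = 19020 km = 1.902×10⁷ m.
Transfer ellipse a_t = (r₁ + r₂)/2 = 1.285×10⁷ m.
At r₁: circular v_c1 = √(μ/r₁) = 7722 m/s; transfer-perigee v_p = √[μ(2/r₁ − 1/a_t)] = 9394 m/s.
Δv₁ = v_p − v_c1 = 1672 m/s.
At r₂: circular v_c2 = √(μ/r₂) = 4578 m/s; transfer-apogee v_a = √[μ(2/r₂ − 1/a_t)] = 3302 m/s.
Δv₂ = v_c2 − v_a = 1276 m/s.
Total Δv = Δv₁ + Δv₂ = 2948 m/s = 2.948 km/s.

Δv_total ≈ 2.95 km/s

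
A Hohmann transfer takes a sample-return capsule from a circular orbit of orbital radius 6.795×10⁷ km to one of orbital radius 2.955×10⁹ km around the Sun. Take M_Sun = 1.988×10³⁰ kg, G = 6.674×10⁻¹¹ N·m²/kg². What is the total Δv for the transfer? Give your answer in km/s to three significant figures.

μ = GM = 6.674×10⁻¹¹ × 1.988×10³⁰ = 1.327×10²⁰ m³/s².
r₁ = 6.795×10⁷ km = 6.795×10¹⁰ m.
r₂ = 2.955×10⁹ km = 2.955×10¹² m.
Transfer ellipse a_t = (r₁ + r₂)/2 = 1.511×10¹² m.
At r₁: circular v_c1 = √(μ/r₁) = 44190 m/s; transfer-perihelion v_p = √[μ(2/r₁ − 1/a_t)] = 61790 m/s.
Δv₁ = v_p − v_c1 = 17600 m/s.
At r₂: circular v_c2 = √(μ/r₂) = 6701 m/s; transfer-aphelion v_a = √[μ(2/r₂ − 1/a_t)] = 1421 m/s.
Δv₂ = v_c2 − v_a = 5280 m/s.
Total Δv = Δv₁ + Δv₂ = 22880 m/s = 22.88 km/s.

Δv_total ≈ 22.9 km/s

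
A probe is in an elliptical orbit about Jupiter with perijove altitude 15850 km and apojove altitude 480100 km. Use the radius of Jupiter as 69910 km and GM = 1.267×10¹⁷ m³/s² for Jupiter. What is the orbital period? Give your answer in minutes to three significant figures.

T ≈ 1670 minutes

r_p = 69910 + 15850 = 85760 km = 8.5760×10⁷ m.
r_a = 69910 + 480100 = 550010 km = 5.5001×10⁸ m.
Semi-major axis a = (r_p + r_a)/2 = (85760 + 5.5001×10⁵)/2 = 3.1788×10⁵ km = 3.179×10⁸ m.
By Kepler's third law T = 2π√(a³/μ) = 2π × 1.592×10⁴ = 1.000×10⁵ s.
= 1667 minutes.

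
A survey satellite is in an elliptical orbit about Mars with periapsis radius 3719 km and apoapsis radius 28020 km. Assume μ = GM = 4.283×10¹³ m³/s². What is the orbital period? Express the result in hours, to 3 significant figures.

T ≈ 16.9 hours

Semi-major axis a = (r_p + r_a)/2 = (3719.0 + 28020)/2 = 15870 km = 1.587×10⁷ m.
By Kepler's third law T = 2π√(a³/μ) = 2π × 9.660×10³ = 6.069×10⁴ s.
= 16.86 hours.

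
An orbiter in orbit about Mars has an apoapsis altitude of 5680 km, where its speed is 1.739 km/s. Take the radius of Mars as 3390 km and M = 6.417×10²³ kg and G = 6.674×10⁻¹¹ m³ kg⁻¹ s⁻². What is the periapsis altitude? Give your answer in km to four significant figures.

periapsis altitude ≈ 882.7 km

μ = GM = 6.674×10⁻¹¹ × 6.417×10²³ = 4.283×10¹³ m³/s².
r_a = 3390 + 5680 = 9070.0 km = 9.070×10⁶ m.
Specific energy ε = v²/2 − μ/r = -3.210×10⁶ J/kg, so a = −μ/(2ε) = 6.671×10⁶ m.
The apsides satisfy r_p + r_a = 2a, so the periapsis radius is 2a − r_a = 4.273×10⁶ m = 4272.7 km.
Periapsis altitude = 4272.7 − 3390 = 882.69 km.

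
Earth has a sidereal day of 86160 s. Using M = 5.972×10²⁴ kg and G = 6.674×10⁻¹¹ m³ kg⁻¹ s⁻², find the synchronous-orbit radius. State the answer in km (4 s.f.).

μ = GM = 6.674×10⁻¹¹ × 5.972×10²⁴ = 3.986×10¹⁴ m³/s².
A synchronous orbit has period T, so by Kepler's third law a = (μT²/4π²)^(1/3).
μT²/4π² = 3.986×10¹⁴ × (8.616×10⁴)² / 39.48 = 7.495×10²² m³.
a = 4.216×10⁷ m = 42162 km.

r_sync ≈ 42160 km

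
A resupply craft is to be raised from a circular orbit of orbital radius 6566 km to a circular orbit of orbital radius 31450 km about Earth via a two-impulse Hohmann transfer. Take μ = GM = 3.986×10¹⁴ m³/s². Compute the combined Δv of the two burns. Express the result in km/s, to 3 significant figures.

Δv_total ≈ 3.70 km/s

r₁ = 6566 km = 6.566×10⁶ m.
r₂ = 31450 km = 3.145×10⁷ m.
Transfer ellipse a_t = (r₁ + r₂)/2 = 1.901×10⁷ m.
At r₁: circular v_c1 = √(μ/r₁) = 7791 m/s; transfer-perigee v_p = √[μ(2/r₁ − 1/a_t)] = 10020 m/s.
Δv₁ = v_p − v_c1 = 2231 m/s.
At r₂: circular v_c2 = √(μ/r₂) = 3560 m/s; transfer-apogee v_a = √[μ(2/r₂ − 1/a_t)] = 2092 m/s.
Δv₂ = v_c2 − v_a = 1468 m/s.
Total Δv = Δv₁ + Δv₂ = 3698 m/s = 3.698 km/s.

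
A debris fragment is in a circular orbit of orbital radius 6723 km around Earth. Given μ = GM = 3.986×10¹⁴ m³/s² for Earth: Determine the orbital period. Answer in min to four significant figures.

T ≈ 91.43 min

r = 6723 km = 6.723×10⁶ m.
Kepler's third law: T = 2π√(r³/μ) = 2π√((6.723×10⁶)³ / 3.986×10¹⁴).
r³/μ = 7.623×10⁵ s², so T = 2π × 8.731×10² = 5.486×10³ s.
Converting: 5.486×10³ s ÷ 60.00 = 91.43 min.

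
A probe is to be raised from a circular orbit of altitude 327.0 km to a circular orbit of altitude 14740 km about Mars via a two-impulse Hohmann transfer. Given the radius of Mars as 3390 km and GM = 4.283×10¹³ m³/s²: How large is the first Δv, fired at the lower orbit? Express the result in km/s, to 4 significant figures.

r₁ = 3390 + 327.0 = 3717.0 km = 3.7170×10⁶ m.
r₂ = 3390 + 14740 = 18130 km = 1.8130×10⁷ m.
Transfer ellipse a_t = (r₁ + r₂)/2 = 1.092×10⁷ m.
At r₁: circular v_c1 = √(μ/r₁) = 3395 m/s; transfer-periapsis v_p = √[μ(2/r₁ − 1/a_t)] = 4373 m/s.
Δv₁ = v_p − v_c1 = 978.6 m/s.
= 0.9786 km/s.

Δv ≈ 0.9786 km/s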